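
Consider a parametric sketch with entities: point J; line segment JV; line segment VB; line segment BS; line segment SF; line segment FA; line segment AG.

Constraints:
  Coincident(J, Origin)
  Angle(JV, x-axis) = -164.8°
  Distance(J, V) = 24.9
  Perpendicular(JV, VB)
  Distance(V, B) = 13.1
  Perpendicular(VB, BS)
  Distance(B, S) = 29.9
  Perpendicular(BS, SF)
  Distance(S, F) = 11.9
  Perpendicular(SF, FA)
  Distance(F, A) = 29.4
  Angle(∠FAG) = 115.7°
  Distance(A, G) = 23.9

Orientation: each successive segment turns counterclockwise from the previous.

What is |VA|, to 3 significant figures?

1.30

J is at the origin; JV runs at -164.8° with length 24.9, so V = (-24.0, -6.53). The perpendicularity gives VB at right angles to JV, so VB runs at -74.8°; with |VB| = 13.1, B = (-20.6, -19.2). VB ⟂ BS, so BS runs at 15.2°; with |BS| = 29.9, S = (8.26, -11.3). BS ⟂ SF, so SF runs at 105°; with |SF| = 11.9, F = (5.14, 0.153). SF is perpendicular to FA, so FA runs at -165°; with |FA| = 29.4, A = (-23.2, -7.56). Then |VA| = |A − V| = 1.30.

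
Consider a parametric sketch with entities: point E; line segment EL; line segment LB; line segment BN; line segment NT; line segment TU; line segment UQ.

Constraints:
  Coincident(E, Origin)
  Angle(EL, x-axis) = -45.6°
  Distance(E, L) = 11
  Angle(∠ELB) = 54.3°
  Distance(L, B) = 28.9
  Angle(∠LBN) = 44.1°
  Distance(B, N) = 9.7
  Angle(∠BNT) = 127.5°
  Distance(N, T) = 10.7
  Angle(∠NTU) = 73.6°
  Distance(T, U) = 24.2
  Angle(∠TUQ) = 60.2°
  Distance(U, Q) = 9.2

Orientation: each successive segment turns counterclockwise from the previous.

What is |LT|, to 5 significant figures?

12.478

E is at the origin; EL runs at -45.6° with length 11.0, so L = (7.6963, -7.8592). ∠ELB = 54.3° gives LB at 80.100° from the x-axis; with |LB| = 28.9, B = (12.665, 20.610). ∠LBN = 44.1° gives BN at -144.00° from the x-axis; with |BN| = 9.7, N = (4.8176, 14.909). ∠BNT = 127.5° gives NT at -91.500° from the x-axis; with |NT| = 10.7, T = (4.5375, 4.2126). Then |LT| = |T − L| = 12.478.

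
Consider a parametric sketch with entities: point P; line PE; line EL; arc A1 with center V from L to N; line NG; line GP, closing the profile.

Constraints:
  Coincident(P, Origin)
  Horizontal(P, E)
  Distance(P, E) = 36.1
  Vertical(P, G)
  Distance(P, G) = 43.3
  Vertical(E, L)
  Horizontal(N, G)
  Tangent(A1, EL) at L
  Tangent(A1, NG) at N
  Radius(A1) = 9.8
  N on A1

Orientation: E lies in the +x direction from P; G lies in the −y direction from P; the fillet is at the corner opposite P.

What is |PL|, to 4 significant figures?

49.25

P is at the origin; P and E share the same y with |PE| = 36.1 and E on the +x side, so E = (36.10, 0.000). PG is vertical with |PG| = 43.3 and G on the −y side, so G = (0.000, -43.30). The virtual corner opposite P is at (36.10, -43.30). The tangent condition forces VL to be normal to EL and since A1 is tangent to NG there, VN ⟂ NG, with radius 9.8, so the center V sits 9.8 in from both sides at V = (26.30, -33.50). That places the tangent points at L = (36.10, -33.50) on EL and N = (26.30, -43.30) on NG. Then |PL| = |L − P| = 49.25.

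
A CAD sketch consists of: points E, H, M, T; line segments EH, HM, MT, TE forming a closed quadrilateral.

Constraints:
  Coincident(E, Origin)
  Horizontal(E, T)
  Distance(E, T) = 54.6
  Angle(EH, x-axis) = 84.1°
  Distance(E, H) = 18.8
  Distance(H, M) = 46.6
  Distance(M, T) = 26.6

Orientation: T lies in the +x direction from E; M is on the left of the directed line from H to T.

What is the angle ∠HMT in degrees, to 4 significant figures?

95.66°

Checks: |HM| = 46.60 ✓; |MT| = 26.60 ✓.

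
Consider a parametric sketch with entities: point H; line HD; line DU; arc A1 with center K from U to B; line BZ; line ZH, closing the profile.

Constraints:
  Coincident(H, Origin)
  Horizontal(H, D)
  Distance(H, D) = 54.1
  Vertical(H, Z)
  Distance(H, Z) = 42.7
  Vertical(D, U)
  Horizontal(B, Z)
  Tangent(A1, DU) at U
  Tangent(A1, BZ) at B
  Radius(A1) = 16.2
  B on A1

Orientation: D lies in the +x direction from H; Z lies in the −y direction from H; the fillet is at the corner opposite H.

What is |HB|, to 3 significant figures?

57.1

H is at the origin; HD is horizontal with |HD| = 54.1 and D on the +x side, so D = (54.1, 0.00). HZ is vertical with |HZ| = 42.7 and Z on the −y side, so Z = (0.00, -42.7). The virtual corner opposite H is at (54.1, -42.7). The tangent condition forces KU to be normal to DU and since A1 is tangent to BZ there, KB ⟂ BZ, with radius 16.2, so the center K sits 16.2 in from both sides at K = (37.9, -26.5). That places the tangent points at U = (54.1, -26.5) on DU and B = (37.9, -42.7) on BZ. Then |HB| = |B − H| = 57.1.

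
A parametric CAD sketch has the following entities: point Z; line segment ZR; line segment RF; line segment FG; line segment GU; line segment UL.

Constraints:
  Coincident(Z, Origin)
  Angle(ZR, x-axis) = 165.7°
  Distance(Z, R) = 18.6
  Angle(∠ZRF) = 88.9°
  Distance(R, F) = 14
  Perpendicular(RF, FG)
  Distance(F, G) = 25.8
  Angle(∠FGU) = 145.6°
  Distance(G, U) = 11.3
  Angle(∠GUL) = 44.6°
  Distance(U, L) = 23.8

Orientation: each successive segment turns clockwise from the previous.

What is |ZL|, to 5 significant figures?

7.5386

Z is at the origin; ZR runs at 165.7° with length 18.6, so R = (-18.024, 4.5942). ∠ZRF = 88.9° gives RF at 74.600° from the x-axis; with |RF| = 14.0, F = (-14.306, 18.092). The perpendicularity gives FG at right angles to RF, so FG runs at -15.400°; with |FG| = 25.8, G = (10.568, 11.240). ∠FGU = 145.6° gives GU at -49.800° from the x-axis; with |GU| = 11.3, U = (17.861, 2.6093). ∠GUL = 44.6° gives UL at 174.80° from the x-axis; with |UL| = 23.8, L = (-5.8406, 4.7663). Then |ZL| = |L − Z| = 7.5386.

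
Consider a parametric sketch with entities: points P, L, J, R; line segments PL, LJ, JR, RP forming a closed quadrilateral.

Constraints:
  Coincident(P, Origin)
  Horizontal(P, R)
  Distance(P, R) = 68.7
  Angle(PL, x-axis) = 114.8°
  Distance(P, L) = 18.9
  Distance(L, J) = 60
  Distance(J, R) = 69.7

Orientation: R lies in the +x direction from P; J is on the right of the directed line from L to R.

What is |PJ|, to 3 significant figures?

41.3

Checks: |LJ| = 60.00 ✓; |JR| = 69.70 ✓.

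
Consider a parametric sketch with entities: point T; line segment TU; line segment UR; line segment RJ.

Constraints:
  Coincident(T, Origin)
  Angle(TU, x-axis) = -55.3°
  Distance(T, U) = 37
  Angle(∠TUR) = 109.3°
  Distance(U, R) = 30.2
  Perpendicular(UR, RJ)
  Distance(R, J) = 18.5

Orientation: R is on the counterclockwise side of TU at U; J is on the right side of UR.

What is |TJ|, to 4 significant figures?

68.22

T is at the origin; TU runs at -55.3° with length 37.0, so U = 37.0·(cos -55.3°, sin -55.3°) = (21.06, -30.42). ∠TUR = 109.3°, so UR runs at -55.3° + (180° − 109.3°) = 15.40° from the x-axis; with |UR| = 30.2, R = U + 30.2·(cos 15.40°, sin 15.40°) = (50.18, -22.40). UR ⟂ RJ; with |RJ| = 18.5 on the right of UR, J = R + 18.5·(0.2656, -0.9641) = (55.09, -40.24). Then |TJ| = |J − T| = 68.22.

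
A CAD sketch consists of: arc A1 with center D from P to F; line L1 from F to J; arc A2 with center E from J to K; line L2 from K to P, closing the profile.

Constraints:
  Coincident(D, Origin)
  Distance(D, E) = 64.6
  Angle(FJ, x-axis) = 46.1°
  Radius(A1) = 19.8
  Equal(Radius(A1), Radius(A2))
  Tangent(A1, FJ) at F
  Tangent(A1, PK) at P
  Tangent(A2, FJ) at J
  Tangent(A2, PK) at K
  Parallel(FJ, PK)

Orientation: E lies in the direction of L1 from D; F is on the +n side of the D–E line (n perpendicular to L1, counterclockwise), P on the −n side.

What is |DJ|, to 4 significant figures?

67.57

The slot axis is L1's direction at 46.1°, so u = (cos 46.1°, sin 46.1°) = (0.6934, 0.7206) and n = (−sin 46.1°, cos 46.1°) = (-0.7206, 0.6934). D is at the origin and E lies 64.6 along u from D, so E = 64.6·u = (44.79, 46.55). Tangency of A1 to both parallel lines with radius 19.8 puts F and P at D ± 19.8·n: F = (-14.27, 13.73), P = (14.27, -13.73). Equal radii place J and K the same way about E: J = E + 19.8·n = (30.53, 60.28), K = E − 19.8·n = (59.06, 32.82). Then |DJ| = |J − D| = 67.57.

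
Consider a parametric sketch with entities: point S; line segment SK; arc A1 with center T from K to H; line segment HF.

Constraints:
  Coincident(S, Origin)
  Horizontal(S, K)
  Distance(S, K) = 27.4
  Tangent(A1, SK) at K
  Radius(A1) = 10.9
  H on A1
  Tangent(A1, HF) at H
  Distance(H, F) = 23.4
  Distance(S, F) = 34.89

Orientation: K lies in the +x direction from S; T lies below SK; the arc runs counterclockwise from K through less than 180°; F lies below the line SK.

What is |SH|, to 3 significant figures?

19.0

S is at the origin; S and K share the same y with |SK| = 27.4 and K on the +x side, so K = (27.4, 0.00). Tangency of A1 to SK means the radius TK is perpendicular to SK, so T = K + (0, -10.9) = (27.4, -10.9). Since TH ⟂ HF (tangency), |TF| = √(10.9² + 23.4²) = 25.8 regardless of where H sits on A1. So F lies on both circle(S, 34.89) and circle(T, 25.8); the below-SK intersection is F = (13.0, -32.4). H is the foot of the tangent from F: H = (16.6, -9.23).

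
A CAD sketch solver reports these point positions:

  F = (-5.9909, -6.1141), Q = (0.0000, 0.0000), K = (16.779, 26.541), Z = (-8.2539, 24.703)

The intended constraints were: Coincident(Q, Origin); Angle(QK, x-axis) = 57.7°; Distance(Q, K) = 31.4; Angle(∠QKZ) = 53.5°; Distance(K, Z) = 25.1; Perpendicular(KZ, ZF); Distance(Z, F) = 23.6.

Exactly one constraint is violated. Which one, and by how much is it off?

Distance(Z, F) = 23.6 — off by 7.30.

Q = (0.00, 0.00) ✓; QK at 57.70° ✓; |QK| = 31.40 ✓; ∠QKZ = 53.50° ✓; |KZ| = 25.10 ✓; ∠(KZ, ZF) = 90.00° ✓; |ZF| = 30.90 ✗.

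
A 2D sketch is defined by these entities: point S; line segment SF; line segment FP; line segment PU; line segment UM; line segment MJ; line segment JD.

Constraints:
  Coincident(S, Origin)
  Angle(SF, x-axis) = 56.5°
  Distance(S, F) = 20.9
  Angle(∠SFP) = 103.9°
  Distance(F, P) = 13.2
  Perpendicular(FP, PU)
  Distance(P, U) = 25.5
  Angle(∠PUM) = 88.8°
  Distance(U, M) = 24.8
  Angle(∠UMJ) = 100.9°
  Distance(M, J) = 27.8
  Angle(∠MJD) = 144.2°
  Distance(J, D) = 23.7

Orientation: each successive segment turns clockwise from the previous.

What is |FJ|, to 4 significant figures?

16.46

S is at the origin; SF runs at 56.5° with length 20.9, so F = (11.54, 17.43). ∠SFP = 103.9° gives FP at -19.60° from the x-axis; with |FP| = 13.2, P = (23.97, 13.00). The perpendicularity gives PU at right angles to FP, so PU runs at -109.6°; with |PU| = 25.5, U = (15.42, -11.02). ∠PUM = 88.8° gives UM at 159.2° from the x-axis; with |UM| = 24.8, M = (-7.767, -2.216). ∠UMJ = 100.9° gives MJ at 80.10° from the x-axis; with |MJ| = 27.8, J = (-2.987, 25.17). Then |FJ| = |J − F| = 16.46.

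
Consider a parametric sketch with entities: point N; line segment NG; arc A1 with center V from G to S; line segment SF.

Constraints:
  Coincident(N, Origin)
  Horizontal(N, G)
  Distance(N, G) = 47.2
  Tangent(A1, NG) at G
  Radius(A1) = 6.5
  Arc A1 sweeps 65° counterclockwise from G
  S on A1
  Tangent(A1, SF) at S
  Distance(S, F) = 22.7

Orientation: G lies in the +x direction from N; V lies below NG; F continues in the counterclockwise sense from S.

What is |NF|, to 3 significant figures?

40.0

On A1, G sits at bearing 90° from V; a 65° counterclockwise sweep puts S at bearing 155°, so S = V + 6.5·(cos 155°, sin 155°) = (41.3, -3.75). Tangency of A1 to SF means the radius VS is perpendicular to SF, so SF runs along (−sin 155°, cos 155°); with |SF| = 22.7, F = (31.7, -24.3). Then |NF| = |F − N| = 40.0.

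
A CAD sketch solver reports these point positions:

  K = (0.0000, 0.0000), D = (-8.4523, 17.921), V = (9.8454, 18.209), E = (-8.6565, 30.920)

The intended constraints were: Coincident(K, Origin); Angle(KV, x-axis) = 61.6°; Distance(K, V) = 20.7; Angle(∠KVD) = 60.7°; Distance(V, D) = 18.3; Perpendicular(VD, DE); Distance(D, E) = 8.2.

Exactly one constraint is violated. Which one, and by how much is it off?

Distance(D, E) = 8.2 — off by 4.80.

K = (0.00, 0.00) ✓; KV at 61.60° ✓; |KV| = 20.70 ✓; ∠KVD = 60.70° ✓; |VD| = 18.30 ✓; ∠(VD, DE) = 90.00° ✓; |DE| = 13.00 ✗.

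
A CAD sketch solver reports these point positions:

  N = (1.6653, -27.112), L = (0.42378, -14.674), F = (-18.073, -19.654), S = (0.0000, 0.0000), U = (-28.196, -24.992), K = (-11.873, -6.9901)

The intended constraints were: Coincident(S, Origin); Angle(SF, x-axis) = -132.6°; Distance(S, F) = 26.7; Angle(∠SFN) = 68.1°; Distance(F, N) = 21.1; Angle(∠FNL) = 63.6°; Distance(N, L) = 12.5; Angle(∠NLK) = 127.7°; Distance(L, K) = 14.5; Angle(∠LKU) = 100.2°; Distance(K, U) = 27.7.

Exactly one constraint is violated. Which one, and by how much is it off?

Distance(K, U) = 27.7 — off by 3.40.

S = (0.00, 0.00) ✓; SF at -132.6° ✓; |SF| = 26.70 ✓; ∠SFN = 68.10° ✓; |FN| = 21.10 ✓; ∠FNL = 63.60° ✓; |NL| = 12.50 ✓; ∠NLK = 127.7° ✓; |LK| = 14.50 ✓; ∠LKU = 100.2° ✓; |KU| = 24.30 ✗.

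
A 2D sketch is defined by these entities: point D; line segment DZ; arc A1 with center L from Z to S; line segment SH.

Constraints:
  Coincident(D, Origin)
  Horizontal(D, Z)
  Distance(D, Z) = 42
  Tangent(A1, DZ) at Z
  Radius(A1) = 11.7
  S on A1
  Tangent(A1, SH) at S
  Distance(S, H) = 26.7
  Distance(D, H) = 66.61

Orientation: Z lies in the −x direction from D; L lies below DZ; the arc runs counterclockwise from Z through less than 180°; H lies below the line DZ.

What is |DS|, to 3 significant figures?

54.9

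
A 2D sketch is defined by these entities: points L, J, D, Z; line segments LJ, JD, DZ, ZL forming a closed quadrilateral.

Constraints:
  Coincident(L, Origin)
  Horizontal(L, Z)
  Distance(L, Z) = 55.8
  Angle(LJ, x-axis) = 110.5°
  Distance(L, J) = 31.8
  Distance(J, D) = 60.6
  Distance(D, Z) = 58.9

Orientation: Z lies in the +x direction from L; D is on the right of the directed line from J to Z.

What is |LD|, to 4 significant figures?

29.12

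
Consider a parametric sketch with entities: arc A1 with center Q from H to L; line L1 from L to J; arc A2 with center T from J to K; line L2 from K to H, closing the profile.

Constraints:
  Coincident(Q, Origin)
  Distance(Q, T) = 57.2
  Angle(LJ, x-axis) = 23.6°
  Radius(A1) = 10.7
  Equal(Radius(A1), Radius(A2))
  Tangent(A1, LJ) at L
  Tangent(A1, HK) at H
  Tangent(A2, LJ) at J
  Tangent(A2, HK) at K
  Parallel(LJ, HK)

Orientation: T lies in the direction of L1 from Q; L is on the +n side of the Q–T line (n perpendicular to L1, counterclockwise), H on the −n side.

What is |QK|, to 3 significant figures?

58.2

The slot axis is L1's direction at 23.6°, so u = (cos 23.6°, sin 23.6°) = (0.916, 0.400) and n = (−sin 23.6°, cos 23.6°) = (-0.400, 0.916). Q is at the origin and T lies 57.2 along u from Q, so T = 57.2·u = (52.4, 22.9). Tangency of A1 to both parallel lines with radius 10.7 puts L and H at Q ± 10.7·n: L = (-4.28, 9.81), H = (4.28, -9.81). Equal radii place J and K the same way about T: J = T + 10.7·n = (48.1, 32.7), K = T − 10.7·n = (56.7, 13.1). Then |QK| = |K − Q| = 58.2.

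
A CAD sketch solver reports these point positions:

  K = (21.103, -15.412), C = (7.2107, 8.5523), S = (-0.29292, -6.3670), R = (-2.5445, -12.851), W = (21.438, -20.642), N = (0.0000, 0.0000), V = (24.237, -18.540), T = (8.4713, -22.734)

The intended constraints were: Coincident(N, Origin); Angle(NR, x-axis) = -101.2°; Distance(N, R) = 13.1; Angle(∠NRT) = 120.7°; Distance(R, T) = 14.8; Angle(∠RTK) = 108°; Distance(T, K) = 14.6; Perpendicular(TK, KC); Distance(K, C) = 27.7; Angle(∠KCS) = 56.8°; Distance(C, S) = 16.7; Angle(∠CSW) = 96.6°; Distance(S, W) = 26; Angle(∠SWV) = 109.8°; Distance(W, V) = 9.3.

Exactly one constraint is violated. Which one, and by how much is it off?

Distance(W, V) = 9.3 — off by 5.80.

N = (0.00, 0.00) ✓; NR at -101.2° ✓; |NR| = 13.10 ✓; ∠NRT = 120.7° ✓; |RT| = 14.80 ✓; ∠RTK = 108.0° ✓; |TK| = 14.60 ✓; ∠(TK, KC) = 90.00° ✓; |KC| = 27.70 ✓; ∠KCS = 56.80° ✓; |CS| = 16.70 ✓; ∠CSW = 96.60° ✓; |SW| = 26.00 ✓; ∠SWV = 109.8° ✓; |WV| = 3.500 ✗.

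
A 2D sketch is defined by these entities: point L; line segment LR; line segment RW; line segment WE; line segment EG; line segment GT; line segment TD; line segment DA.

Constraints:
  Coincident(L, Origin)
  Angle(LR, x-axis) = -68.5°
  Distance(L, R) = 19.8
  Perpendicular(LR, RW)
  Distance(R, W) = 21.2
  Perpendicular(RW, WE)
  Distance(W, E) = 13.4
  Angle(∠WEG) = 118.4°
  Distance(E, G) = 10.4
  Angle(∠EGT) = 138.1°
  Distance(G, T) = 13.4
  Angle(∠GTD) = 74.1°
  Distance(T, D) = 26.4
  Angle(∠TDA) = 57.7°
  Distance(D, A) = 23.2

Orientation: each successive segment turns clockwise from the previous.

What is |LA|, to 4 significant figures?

24.07

L is at the origin; LR runs at -68.5° with length 19.8, so R = (7.257, -18.42). LR ⟂ RW, so RW runs at -158.5°; with |RW| = 21.2, W = (-12.47, -26.19). RW ⟂ WE, so WE runs at 111.5°; with |WE| = 13.4, E = (-17.38, -13.72). ∠WEG = 118.4° gives EG at 49.90° from the x-axis; with |EG| = 10.4, G = (-10.68, -5.769). ∠EGT = 138.1° gives GT at 8.000° from the x-axis; with |GT| = 13.4, T = (2.589, -3.904). ∠GTD = 74.1° gives TD at -97.90° from the x-axis; with |TD| = 26.4, D = (-1.039, -30.05). ∠TDA = 57.7° gives DA at 139.8° from the x-axis; with |DA| = 23.2, A = (-18.76, -15.08). Then |LA| = |A − L| = 24.07.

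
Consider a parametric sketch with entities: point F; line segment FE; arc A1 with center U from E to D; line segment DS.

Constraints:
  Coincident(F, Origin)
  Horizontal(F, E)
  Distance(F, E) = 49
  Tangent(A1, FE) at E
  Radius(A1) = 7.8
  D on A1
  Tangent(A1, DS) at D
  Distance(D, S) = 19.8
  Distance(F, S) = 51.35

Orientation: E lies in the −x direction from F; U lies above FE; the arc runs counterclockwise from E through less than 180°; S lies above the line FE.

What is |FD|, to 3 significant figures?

42.1

Checks: |FE| = 49.00 ✓; |UD| = 7.800 ✓; ∠(UD, DS) = 90.00° ✓; |DS| = 19.80 ✓; |FS| = 51.35 ✓.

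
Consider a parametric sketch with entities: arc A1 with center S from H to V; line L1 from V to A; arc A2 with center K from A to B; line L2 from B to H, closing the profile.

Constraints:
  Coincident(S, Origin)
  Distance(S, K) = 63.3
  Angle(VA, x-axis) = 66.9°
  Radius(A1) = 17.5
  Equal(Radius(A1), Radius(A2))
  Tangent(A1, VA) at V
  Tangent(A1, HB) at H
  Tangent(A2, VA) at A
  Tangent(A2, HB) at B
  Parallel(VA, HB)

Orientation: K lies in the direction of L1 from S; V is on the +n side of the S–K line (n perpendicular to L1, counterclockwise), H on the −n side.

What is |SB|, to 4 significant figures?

65.67

Tangency of A1 to both parallel lines with radius 17.5 puts V and H at S ± 17.5·n: V = (-16.10, 6.866), H = (16.10, -6.866). Equal radii place A and B the same way about K: A = K + 17.5·n = (8.738, 65.09), B = K − 17.5·n = (40.93, 51.36). Then |SB| = |B − S| = 65.67.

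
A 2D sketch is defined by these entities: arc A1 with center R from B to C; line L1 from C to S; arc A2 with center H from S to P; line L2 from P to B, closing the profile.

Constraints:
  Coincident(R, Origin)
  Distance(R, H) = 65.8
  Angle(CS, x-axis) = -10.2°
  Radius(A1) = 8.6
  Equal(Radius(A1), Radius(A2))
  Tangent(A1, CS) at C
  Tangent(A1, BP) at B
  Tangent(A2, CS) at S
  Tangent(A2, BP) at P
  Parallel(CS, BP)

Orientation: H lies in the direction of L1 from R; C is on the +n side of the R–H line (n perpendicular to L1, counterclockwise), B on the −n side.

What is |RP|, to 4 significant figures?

66.36

Tangency of A1 to both parallel lines with radius 8.6 puts C and B at R ± 8.6·n: C = (1.523, 8.464), B = (-1.523, -8.464). Equal radii place S and P the same way about H: S = H + 8.6·n = (66.28, -3.188), P = H − 8.6·n = (63.24, -20.12). Then |RP| = |P − R| = 66.36.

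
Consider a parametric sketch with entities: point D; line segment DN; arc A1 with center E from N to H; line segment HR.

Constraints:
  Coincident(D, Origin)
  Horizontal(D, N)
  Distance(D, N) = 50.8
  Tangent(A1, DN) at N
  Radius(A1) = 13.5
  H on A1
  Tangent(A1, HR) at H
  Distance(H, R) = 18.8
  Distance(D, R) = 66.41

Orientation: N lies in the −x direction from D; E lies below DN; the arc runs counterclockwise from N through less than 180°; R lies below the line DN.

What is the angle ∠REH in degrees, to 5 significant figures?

54.318°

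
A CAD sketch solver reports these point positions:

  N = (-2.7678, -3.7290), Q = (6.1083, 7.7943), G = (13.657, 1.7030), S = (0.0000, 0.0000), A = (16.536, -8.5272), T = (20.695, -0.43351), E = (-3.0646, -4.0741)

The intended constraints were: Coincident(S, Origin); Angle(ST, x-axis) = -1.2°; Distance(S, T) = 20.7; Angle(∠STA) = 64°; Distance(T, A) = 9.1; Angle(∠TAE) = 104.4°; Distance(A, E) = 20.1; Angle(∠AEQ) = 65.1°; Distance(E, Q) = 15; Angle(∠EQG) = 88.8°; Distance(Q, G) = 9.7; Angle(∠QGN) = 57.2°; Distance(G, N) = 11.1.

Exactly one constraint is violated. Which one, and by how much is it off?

Distance(G, N) = 11.1 — off by 6.20.

S = (0.00, 0.00) ✓; ST at -1.200° ✓; |ST| = 20.70 ✓; ∠STA = 64.00° ✓; |TA| = 9.100 ✓; ∠TAE = 104.4° ✓; |AE| = 20.10 ✓; ∠AEQ = 65.10° ✓; |EQ| = 15.00 ✓; ∠EQG = 88.80° ✓; |QG| = 9.700 ✓; ∠QGN = 57.20° ✓; |GN| = 17.30 ✗.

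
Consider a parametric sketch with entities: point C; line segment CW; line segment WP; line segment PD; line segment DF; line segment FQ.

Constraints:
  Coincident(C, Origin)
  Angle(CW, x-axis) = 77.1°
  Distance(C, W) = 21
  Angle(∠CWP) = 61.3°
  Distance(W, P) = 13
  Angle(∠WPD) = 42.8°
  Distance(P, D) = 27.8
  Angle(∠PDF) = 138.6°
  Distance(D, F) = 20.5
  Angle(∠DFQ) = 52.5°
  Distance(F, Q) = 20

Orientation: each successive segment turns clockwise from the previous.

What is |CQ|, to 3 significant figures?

30.3

C is at the origin; CW runs at 77.1° with length 21.0, so W = (4.69, 20.5). ∠CWP = 61.3° gives WP at -41.6° from the x-axis; with |WP| = 13.0, P = (14.4, 11.8). ∠WPD = 42.8° gives PD at -179° from the x-axis; with |PD| = 27.8, D = (-13.4, 11.3). ∠PDF = 138.6° gives DF at 140° from the x-axis; with |DF| = 20.5, F = (-29.0, 24.5). ∠DFQ = 52.5° gives FQ at 12.3° from the x-axis; with |FQ| = 20.0, Q = (-9.50, 28.7). Then |CQ| = |Q − C| = 30.3.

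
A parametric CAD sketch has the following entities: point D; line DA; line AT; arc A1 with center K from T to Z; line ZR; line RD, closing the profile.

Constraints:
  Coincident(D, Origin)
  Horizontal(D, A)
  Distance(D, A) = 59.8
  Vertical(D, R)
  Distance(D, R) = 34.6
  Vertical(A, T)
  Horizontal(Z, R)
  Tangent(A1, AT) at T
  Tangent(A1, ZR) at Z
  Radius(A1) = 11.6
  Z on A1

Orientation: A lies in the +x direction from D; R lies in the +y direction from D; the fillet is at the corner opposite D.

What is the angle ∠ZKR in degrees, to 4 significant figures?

76.47°

The virtual corner opposite D is at (59.80, 34.60). Tangency of A1 to AT means the radius KT is perpendicular to AT and tangency of A1 to ZR means the radius KZ is perpendicular to ZR, with radius 11.6, so the center K sits 11.6 in from both sides at K = (48.20, 23.00). That places the tangent points at T = (59.80, 23.00) on AT and Z = (48.20, 34.60) on ZR. Then cos ∠ZKR = KZ·KR / (|KZ||KR|), giving 76.47°.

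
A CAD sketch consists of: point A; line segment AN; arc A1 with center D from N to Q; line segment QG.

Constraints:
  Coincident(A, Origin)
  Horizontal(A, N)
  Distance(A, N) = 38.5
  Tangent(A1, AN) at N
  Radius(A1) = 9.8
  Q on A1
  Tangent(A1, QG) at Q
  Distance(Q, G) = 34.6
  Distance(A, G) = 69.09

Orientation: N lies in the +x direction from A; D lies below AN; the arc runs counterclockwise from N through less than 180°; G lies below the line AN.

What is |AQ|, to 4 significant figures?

35.45

Checks: |DQ| = 9.800 ✓; ∠(DQ, QG) = 90.00° ✓; |QG| = 34.60 ✓; |AG| = 69.09 ✓.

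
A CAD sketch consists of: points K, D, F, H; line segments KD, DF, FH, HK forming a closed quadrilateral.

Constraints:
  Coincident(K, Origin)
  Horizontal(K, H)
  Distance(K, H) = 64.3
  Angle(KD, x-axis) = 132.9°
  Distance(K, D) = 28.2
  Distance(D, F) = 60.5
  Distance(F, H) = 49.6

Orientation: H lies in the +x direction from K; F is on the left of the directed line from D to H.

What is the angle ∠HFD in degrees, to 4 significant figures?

102.3°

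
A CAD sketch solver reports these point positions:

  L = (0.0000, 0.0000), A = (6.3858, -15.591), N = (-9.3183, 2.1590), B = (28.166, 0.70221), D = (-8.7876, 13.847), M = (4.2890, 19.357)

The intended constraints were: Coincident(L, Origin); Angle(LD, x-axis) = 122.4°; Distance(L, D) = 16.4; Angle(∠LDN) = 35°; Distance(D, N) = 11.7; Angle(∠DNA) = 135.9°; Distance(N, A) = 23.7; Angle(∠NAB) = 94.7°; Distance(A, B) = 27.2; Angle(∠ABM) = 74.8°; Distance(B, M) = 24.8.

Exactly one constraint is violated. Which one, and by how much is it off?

Distance(B, M) = 24.8 — off by 5.50.

L = (0.00, 0.00) ✓; LD at 122.4° ✓; |LD| = 16.40 ✓; ∠LDN = 35.00° ✓; |DN| = 11.70 ✓; ∠DNA = 135.9° ✓; |NA| = 23.70 ✓; ∠NAB = 94.70° ✓; |AB| = 27.20 ✓; ∠ABM = 74.80° ✓; |BM| = 30.30 ✗.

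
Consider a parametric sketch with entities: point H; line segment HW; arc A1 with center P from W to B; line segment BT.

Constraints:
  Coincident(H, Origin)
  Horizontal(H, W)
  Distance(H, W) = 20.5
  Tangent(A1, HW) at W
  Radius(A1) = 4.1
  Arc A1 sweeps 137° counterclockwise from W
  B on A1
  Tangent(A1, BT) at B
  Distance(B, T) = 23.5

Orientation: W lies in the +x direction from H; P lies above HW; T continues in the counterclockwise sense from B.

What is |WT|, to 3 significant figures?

27.2

On A1, W sits at bearing -90° from P; a 137° counterclockwise sweep puts B at bearing 47°, so B = P + 4.1·(cos 47°, sin 47°) = (23.3, 7.10). The tangent condition forces PB to be normal to BT, so BT runs along (−sin 47°, cos 47°); with |BT| = 23.5, T = (6.11, 23.1). Then |WT| = |T − W| = 27.2.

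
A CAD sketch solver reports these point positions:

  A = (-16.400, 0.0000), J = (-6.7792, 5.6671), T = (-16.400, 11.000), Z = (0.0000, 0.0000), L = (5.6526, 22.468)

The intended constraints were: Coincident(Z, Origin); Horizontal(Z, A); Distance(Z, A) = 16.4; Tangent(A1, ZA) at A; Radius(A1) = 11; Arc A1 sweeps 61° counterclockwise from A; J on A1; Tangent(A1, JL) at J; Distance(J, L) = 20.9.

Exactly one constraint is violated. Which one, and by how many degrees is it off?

Tangent(A1, JL) at J — off by 7.50°.

Z = (0.00, 0.00) ✓; Z.y = 0.00, A.y = 0.00 ✓; |ZA| = 16.40 ✓; ∠(TA, AZ) = 90.00° ✓; |TA| = 11.00 ✓; bearing(T→J) − bearing(T→A) = 61.00° ✓; |TJ| = 11.00 ✓; ∠(TJ, JL) = 97.50° ✗; |JL| = 20.90 ✓.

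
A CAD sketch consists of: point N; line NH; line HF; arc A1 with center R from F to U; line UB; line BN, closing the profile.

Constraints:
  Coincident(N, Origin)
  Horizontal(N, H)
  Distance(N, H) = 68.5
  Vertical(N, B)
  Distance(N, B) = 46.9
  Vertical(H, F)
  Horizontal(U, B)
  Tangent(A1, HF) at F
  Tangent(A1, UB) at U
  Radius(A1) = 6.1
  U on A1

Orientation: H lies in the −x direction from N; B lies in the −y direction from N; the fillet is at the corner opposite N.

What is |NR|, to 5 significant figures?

74.555

N is at the origin; NH is horizontal with |NH| = 68.5 and H on the −x side, so H = (-68.500, 0.0000). N and B share the same x with |NB| = 46.9 and B on the −y side, so B = (0.0000, -46.900). The virtual corner opposite N is at (-68.500, -46.900). Since A1 is tangent to HF there, RF ⟂ HF and A1 meets UB tangentially, so RU is at right angles to UB, with radius 6.1, so the center R sits 6.1 in from both sides at R = (-62.400, -40.800). Then |NR| = |R − N| = 74.555.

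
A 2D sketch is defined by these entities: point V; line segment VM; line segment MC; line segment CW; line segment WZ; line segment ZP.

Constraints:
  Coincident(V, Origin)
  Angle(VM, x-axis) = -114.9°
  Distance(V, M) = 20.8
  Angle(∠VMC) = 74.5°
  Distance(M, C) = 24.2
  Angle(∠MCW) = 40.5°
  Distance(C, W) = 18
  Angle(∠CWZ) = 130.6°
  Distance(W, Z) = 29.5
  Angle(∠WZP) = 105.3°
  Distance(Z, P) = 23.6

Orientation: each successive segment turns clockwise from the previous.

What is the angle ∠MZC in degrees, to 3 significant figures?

11.5°

V is at the origin; VM runs at -114.9° with length 20.8, so M = (-8.76, -18.9). ∠VMC = 74.5° gives MC at 140° from the x-axis; with |MC| = 24.2, C = (-27.2, -3.18). ∠MCW = 40.5° gives CW at 0.100° from the x-axis; with |CW| = 18.0, W = (-9.19, -3.15). ∠CWZ = 130.6° gives WZ at -49.3° from the x-axis; with |WZ| = 29.5, Z = (10.1, -25.5). Then cos ∠MZC = ZM·ZC / (|ZM||ZC|), giving 11.5°.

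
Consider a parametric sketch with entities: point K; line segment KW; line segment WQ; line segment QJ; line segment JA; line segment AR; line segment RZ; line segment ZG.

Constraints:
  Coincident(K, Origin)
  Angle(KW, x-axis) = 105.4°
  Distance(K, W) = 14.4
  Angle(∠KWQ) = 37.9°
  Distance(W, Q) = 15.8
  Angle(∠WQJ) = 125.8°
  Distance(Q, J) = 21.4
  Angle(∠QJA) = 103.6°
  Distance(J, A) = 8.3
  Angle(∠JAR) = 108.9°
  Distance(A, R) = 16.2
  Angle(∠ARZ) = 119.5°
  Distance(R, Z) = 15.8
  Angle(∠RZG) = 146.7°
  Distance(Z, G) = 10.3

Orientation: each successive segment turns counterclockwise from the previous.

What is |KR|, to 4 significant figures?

9.491

∠QJA = 103.6° gives JA at 18.10° from the x-axis; with |JA| = 8.3, A = (9.264, -16.34). ∠JAR = 108.9° gives AR at 89.20° from the x-axis; with |AR| = 16.2, R = (9.490, -0.1446). Then |KR| = |R − K| = 9.491.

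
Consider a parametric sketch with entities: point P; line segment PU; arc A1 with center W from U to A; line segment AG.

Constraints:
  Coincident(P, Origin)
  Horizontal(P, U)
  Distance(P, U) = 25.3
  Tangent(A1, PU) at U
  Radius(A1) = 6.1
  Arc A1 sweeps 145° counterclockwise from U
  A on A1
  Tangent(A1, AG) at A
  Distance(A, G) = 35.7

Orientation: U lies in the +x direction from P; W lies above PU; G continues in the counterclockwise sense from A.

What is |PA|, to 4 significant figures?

30.86

P is at the origin; P and U share the same y with |PU| = 25.3 and U on the +x side, so U = (25.30, 0.000). The tangent condition forces WU to be normal to PU, so W = U + (0, 6.1) = (25.30, 6.100). On A1, U sits at bearing -90° from W; a 145° counterclockwise sweep puts A at bearing 55°, so A = W + 6.1·(cos 55°, sin 55°) = (28.80, 11.10). Then |PA| = |A − P| = 30.86.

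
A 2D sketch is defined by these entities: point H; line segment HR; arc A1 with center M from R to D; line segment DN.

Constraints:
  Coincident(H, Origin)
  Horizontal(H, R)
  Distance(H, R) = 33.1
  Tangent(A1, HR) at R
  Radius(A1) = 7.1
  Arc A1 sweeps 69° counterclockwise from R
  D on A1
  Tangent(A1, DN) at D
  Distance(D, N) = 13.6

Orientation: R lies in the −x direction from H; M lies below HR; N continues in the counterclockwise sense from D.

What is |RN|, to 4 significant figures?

20.74

H is at the origin; H and R share the same y with |HR| = 33.1 and R on the −x side, so R = (-33.10, 0.000). Since A1 is tangent to HR there, MR ⟂ HR, so M = R + (0, -7.1) = (-33.10, -7.100). On A1, R sits at bearing 90° from M; a 69° counterclockwise sweep puts D at bearing 159°, so D = M + 7.1·(cos 159°, sin 159°) = (-39.73, -4.556). Tangency of A1 to DN means the radius MD is perpendicular to DN, so DN runs along (−sin 159°, cos 159°); with |DN| = 13.6, N = (-44.60, -17.25). Then |RN| = |N − R| = 20.74.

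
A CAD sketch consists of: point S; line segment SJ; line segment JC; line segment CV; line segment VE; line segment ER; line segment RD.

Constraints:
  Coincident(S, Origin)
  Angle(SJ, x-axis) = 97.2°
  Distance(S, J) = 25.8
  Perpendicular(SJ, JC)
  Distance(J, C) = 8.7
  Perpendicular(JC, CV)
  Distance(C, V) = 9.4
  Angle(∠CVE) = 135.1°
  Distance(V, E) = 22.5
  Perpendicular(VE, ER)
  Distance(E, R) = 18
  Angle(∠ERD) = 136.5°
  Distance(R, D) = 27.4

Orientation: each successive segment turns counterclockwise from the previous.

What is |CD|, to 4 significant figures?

32.89

S is at the origin; SJ runs at 97.2° with length 25.8, so J = (-3.234, 25.60). SJ is perpendicular to JC, so JC runs at -172.8°; with |JC| = 8.7, C = (-11.86, 24.51). JC is perpendicular to CV, so CV runs at -82.80°; with |CV| = 9.4, V = (-10.69, 15.18). ∠CVE = 135.1° gives VE at -37.90° from the x-axis; with |VE| = 22.5, E = (7.068, 1.359). VE ⟂ ER, so ER runs at 52.10°; with |ER| = 18.0, R = (18.12, 15.56). ∠ERD = 136.5° gives RD at 95.60° from the x-axis; with |RD| = 27.4, D = (15.45, 42.83). Then |CD| = |D − C| = 32.89.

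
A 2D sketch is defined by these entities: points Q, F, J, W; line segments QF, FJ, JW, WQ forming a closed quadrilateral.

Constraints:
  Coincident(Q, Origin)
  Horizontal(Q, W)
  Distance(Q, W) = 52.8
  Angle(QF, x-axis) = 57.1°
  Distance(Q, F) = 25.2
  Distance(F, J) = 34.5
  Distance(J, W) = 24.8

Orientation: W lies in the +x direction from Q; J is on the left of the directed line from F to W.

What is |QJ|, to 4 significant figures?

53.85

Q is at the origin; Q and W share the same y with |QW| = 52.8 and W in +x, so W = (52.8, 0). QF runs at 57.1° with |QF| = 25.2, so F = (13.69, 21.16). J is determined by |FJ| = 34.5 and |JW| = 24.8 together: it lies at the intersection of circle(F, 34.5) and circle(W, 24.8). With |FW| = 44.47, the foot of the radical line on FW is 28.70 from F and the perpendicular offset is √(34.5² − 28.70²) = 19.14. Taking the left-of-FW solution: J = (48.04, 24.34).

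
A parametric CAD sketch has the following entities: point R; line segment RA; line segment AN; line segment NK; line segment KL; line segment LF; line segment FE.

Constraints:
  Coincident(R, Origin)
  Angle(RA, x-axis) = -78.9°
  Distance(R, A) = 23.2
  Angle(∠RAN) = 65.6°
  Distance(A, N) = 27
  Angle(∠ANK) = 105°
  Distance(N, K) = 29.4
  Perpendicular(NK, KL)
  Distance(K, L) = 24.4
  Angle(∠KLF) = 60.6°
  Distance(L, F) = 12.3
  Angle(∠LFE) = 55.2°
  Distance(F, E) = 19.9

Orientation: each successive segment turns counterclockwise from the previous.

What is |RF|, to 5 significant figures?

4.8152

R is at the origin; RA runs at -78.9° with length 23.2, so A = (4.4665, -22.766). ∠RAN = 65.6° gives AN at 35.500° from the x-axis; with |AN| = 27.0, N = (26.448, -7.0870). ∠ANK = 105.0° gives NK at 110.50° from the x-axis; with |NK| = 29.4, K = (16.152, 20.451). The perpendicularity gives KL at right angles to NK, so KL runs at -159.50°; with |KL| = 24.4, L = (-6.7033, 11.906). ∠KLF = 60.6° gives LF at -40.100° from the x-axis; with |LF| = 12.3, F = (2.7053, 3.9834). Then |RF| = |F − R| = 4.8152.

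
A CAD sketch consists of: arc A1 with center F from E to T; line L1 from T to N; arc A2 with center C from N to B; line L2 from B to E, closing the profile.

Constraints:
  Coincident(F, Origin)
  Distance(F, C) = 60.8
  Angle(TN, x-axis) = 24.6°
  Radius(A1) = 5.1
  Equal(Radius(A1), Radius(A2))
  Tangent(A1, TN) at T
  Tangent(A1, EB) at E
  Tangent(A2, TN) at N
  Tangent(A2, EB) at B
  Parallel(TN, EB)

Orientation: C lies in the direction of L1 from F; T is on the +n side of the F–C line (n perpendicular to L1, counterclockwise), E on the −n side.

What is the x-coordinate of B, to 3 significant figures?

57.4

The slot axis is L1's direction at 24.6°, so u = (cos 24.6°, sin 24.6°) = (0.909, 0.416) and n = (−sin 24.6°, cos 24.6°) = (-0.416, 0.909). F is at the origin and C lies 60.8 along u from F, so C = 60.8·u = (55.3, 25.3). Tangency of A1 to both parallel lines with radius 5.1 puts T and E at F ± 5.1·n: T = (-2.12, 4.64), E = (2.12, -4.64). Equal radii place N and B the same way about C: N = C + 5.1·n = (53.2, 29.9), B = C − 5.1·n = (57.4, 20.7). So B.x = 57.4.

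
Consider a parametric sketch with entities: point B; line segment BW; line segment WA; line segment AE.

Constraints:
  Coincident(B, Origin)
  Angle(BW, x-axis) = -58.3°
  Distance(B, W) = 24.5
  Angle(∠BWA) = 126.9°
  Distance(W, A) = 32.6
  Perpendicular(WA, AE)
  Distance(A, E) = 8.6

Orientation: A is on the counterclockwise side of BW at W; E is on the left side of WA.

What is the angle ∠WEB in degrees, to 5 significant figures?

27.858°

B is at the origin; BW runs at -58.3° with length 24.5, so W = 24.5·(cos -58.3°, sin -58.3°) = (12.874, -20.845). ∠BWA = 126.9°, so WA runs at -58.3° + (180° − 126.9°) = -5.2000° from the x-axis; with |WA| = 32.6, A = W + 32.6·(cos -5.2000°, sin -5.2000°) = (45.340, -23.799). WA is perpendicular to AE; with |AE| = 8.6 on the left of WA, E = A + 8.6·(0.090633, 0.99588) = (46.119, -15.235). Then cos ∠WEB = EW·EB / (|EW||EB|), giving 27.858°.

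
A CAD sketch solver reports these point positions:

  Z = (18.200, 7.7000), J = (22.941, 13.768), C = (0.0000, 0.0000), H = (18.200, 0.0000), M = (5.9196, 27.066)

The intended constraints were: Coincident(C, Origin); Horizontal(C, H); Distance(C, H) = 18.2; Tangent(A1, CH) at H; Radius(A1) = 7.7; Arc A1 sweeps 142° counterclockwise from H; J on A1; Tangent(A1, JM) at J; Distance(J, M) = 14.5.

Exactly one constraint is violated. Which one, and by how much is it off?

Distance(J, M) = 14.5 — off by 7.10.

C = (0.00, 0.00) ✓; C.y = 0.00, H.y = 0.00 ✓; |CH| = 18.20 ✓; ∠(ZH, HC) = 90.00° ✓; |ZH| = 7.700 ✓; bearing(Z→J) − bearing(Z→H) = 142.0° ✓; |ZJ| = 7.701 ✓; ∠(ZJ, JM) = 90.00° ✓; |JM| = 21.60 ✗.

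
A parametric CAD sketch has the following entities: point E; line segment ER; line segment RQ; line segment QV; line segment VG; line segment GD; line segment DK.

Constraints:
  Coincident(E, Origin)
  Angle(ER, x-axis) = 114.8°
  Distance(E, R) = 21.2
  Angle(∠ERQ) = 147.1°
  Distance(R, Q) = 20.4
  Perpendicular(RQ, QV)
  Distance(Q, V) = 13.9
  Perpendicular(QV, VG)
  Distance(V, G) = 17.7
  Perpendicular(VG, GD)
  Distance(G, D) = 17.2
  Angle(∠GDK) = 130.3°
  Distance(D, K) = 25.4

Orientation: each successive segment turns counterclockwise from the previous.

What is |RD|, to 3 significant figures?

4.26

E is at the origin; ER runs at 114.8° with length 21.2, so R = (-8.89, 19.2). ∠ERQ = 147.1° gives RQ at 148° from the x-axis; with |RQ| = 20.4, Q = (-26.1, 30.1). RQ ⟂ QV, so QV runs at -122°; with |QV| = 13.9, V = (-33.6, 18.4). The perpendicularity gives VG at right angles to QV, so VG runs at -32.3°; with |VG| = 17.7, G = (-18.6, 8.94). VG is perpendicular to GD, so GD runs at 57.7°; with |GD| = 17.2, D = (-9.41, 23.5). Then |RD| = |D − R| = 4.26.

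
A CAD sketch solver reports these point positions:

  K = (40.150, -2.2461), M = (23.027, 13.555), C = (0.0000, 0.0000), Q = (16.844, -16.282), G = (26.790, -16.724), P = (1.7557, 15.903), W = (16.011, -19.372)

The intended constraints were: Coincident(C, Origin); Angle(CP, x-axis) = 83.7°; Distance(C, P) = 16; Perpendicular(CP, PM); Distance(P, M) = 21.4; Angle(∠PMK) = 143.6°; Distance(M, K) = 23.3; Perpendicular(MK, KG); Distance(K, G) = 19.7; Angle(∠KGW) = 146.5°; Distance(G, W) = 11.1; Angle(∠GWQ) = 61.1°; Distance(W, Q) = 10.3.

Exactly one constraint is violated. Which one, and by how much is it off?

Distance(W, Q) = 10.3 — off by 7.10.

C = (0.00, 0.00) ✓; CP at 83.70° ✓; |CP| = 16.00 ✓; ∠(CP, PM) = 90.00° ✓; |PM| = 21.40 ✓; ∠PMK = 143.6° ✓; |MK| = 23.30 ✓; ∠(MK, KG) = 90.00° ✓; |KG| = 19.70 ✓; ∠KGW = 146.5° ✓; |GW| = 11.10 ✓; ∠GWQ = 61.11° ✓; |WQ| = 3.200 ✗.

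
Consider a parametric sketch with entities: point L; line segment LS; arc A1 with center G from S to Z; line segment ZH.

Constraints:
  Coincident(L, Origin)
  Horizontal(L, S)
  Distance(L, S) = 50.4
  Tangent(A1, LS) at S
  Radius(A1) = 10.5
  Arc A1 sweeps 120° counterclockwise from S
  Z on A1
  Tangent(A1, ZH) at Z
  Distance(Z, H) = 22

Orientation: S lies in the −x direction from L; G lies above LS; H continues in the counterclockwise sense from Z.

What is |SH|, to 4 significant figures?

34.85

L is at the origin; LS is horizontal with |LS| = 50.4 and S on the −x side, so S = (-50.40, 0.000). Since A1 is tangent to LS there, GS ⟂ LS, so G = S + (0, 10.5) = (-50.40, 10.50). On A1, S sits at bearing -90° from G; a 120° counterclockwise sweep puts Z at bearing 30°, so Z = G + 10.5·(cos 30°, sin 30°) = (-41.31, 15.75). Tangency of A1 to ZH means the radius GZ is perpendicular to ZH, so ZH runs along (−sin 30°, cos 30°); with |ZH| = 22.0, H = (-52.31, 34.80). Then |SH| = |H − S| = 34.85.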